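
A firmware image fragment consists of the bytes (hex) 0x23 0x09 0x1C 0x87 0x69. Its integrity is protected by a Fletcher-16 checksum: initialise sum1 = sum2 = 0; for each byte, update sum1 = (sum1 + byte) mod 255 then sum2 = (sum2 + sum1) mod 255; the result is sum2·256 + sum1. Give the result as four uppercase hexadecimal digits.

Running sums (mod 255):
  after byte 0 (0x23): sum1=35, sum2=35
  after byte 1 (0x09): sum1=44, sum2=79
  after byte 2 (0x1C): sum1=72, sum2=151
  after byte 3 (0x87): sum1=207, sum2=103
  after byte 4 (0x69): sum1=57, sum2=160
Checksum = sum2·256 + sum1 = 160·256 + 57 = 41017 = 0xA039.

A039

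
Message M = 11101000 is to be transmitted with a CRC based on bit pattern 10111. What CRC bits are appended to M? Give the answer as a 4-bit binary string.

Append 4 zeros: 111010000000. Divide by 10111 (XOR where the leading bit is 1):
  pos 0: 11101 XOR 10111 = 01010
  pos 1: 10100 XOR 10111 = 00011
  pos 4: 11000 XOR 10111 = 01111
  pos 5: 11110 XOR 10111 = 01001
  pos 6: 10010 XOR 10111 = 00101
Remainder (last 4 bits) = 1010. This is the CRC / FCS.

1010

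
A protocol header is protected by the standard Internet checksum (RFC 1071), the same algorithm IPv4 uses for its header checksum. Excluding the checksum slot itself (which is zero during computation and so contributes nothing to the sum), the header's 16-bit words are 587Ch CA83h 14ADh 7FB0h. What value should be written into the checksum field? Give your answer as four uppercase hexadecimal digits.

48A2

One's-complement addition (fold any carry out of bit 15 back into bit 0):
  0x587C + 0xCA83 = 0x122FF → wrap carry → 0x2300
  0x2300 + 0x14AD = 0x037AD
  0x37AD + 0x7FB0 = 0x0B75D
One's-complement sum = 0xB75D.
Checksum = ~0xB75D & 0xFFFF = 0x48A2.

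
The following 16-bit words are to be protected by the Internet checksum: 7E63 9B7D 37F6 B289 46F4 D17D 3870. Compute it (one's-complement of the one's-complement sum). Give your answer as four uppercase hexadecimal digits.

AABC

One's-complement addition (fold any carry out of bit 15 back into bit 0):
  0x7E63 + 0x9B7D = 0x119E0 → wrap carry → 0x19E1
  0x19E1 + 0x37F6 = 0x051D7
  0x51D7 + 0xB289 = 0x10460 → wrap carry → 0x0461
  0x0461 + 0x46F4 = 0x04B55
  0x4B55 + 0xD17D = 0x11CD2 → wrap carry → 0x1CD3
  0x1CD3 + 0x3870 = 0x05543
One's-complement sum = 0x5543.
Checksum = ~0x5543 & 0xFFFF = 0xAABC.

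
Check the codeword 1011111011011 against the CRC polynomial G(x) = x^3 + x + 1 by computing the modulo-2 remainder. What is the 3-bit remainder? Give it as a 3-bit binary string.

Modulo-2 division of 1011111011011 by 1011:
  pos 0: 1011 XOR 1011 = 0000
  pos 4: 1110 XOR 1011 = 0101
  pos 5: 1011 XOR 1011 = 0000
  pos 9: 1011 XOR 1011 = 0000
Remainder = 000 (zero — the frame passes the CRC check).

000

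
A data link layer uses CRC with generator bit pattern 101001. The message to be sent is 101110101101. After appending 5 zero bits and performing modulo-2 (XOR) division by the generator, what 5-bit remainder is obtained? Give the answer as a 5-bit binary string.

Append 5 zeros: 10111010110100000. Divide by 101001 (XOR where the leading bit is 1):
  pos 0: 101110 XOR 101001 = 000111
  pos 3: 111101 XOR 101001 = 010100
  pos 4: 101001 XOR 101001 = 000000
  pos 11: 100000 XOR 101001 = 001001
Remainder (last 5 bits) = 01001. This is the CRC / FCS.

01001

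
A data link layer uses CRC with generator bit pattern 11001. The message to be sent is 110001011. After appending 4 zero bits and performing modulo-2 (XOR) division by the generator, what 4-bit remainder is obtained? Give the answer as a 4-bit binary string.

Append 4 zeros: 1100010110000. Divide by 11001 (XOR where the leading bit is 1):
  pos 0: 11000 XOR 11001 = 00001
  pos 4: 11011 XOR 11001 = 00010
  pos 7: 10000 XOR 11001 = 01001
  pos 8: 10010 XOR 11001 = 01011
Remainder (last 4 bits) = 1011. This is the CRC / FCS.

1011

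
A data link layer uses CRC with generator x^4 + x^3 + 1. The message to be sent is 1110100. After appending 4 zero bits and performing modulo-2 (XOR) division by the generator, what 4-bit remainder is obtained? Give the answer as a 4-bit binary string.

1110

Append 4 zeros: 11101000000. Divide by 11001 (XOR where the leading bit is 1):
  pos 0: 11101 XOR 11001 = 00100
  pos 2: 10000 XOR 11001 = 01001
  pos 3: 10010 XOR 11001 = 01011
  pos 4: 10110 XOR 11001 = 01111
  pos 5: 11110 XOR 11001 = 00111
Remainder (last 4 bits) = 1110. This is the CRC / FCS.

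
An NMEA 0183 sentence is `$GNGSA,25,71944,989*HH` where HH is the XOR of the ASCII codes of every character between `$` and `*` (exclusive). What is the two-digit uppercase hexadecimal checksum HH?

XOR the ASCII codes of the payload characters:
  'G' = 0x47 → acc = 0x47
  'N' = 0x4E → acc = 0x09
  'G' = 0x47 → acc = 0x4E
  'S' = 0x53 → acc = 0x1D
  'A' = 0x41 → acc = 0x5C
  ',' = 0x2C → acc = 0x70
  '2' = 0x32 → acc = 0x42
  '5' = 0x35 → acc = 0x77
  ',' = 0x2C → acc = 0x5B
  '7' = 0x37 → acc = 0x6C
  '1' = 0x31 → acc = 0x5D
  '9' = 0x39 → acc = 0x64
  '4' = 0x34 → acc = 0x50
  '4' = 0x34 → acc = 0x64
  ',' = 0x2C → acc = 0x48
  '9' = 0x39 → acc = 0x71
  '8' = 0x38 → acc = 0x49
  '9' = 0x39 → acc = 0x70
Checksum = 0x70.

70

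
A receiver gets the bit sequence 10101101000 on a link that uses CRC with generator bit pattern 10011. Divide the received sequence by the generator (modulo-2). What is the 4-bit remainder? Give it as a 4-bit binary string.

0000

Modulo-2 division of 10101101000 by 10011:
  pos 0: 10101 XOR 10011 = 00110
  pos 2: 11010 XOR 10011 = 01001
  pos 3: 10011 XOR 10011 = 00000
Remainder = 0000 (zero — the frame passes the CRC check).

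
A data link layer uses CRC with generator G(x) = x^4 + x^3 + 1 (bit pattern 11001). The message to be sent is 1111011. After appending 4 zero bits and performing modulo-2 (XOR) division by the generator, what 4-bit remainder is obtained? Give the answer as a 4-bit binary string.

Append 4 zeros: 11110110000. Divide by 11001 (XOR where the leading bit is 1):
  pos 0: 11110 XOR 11001 = 00111
  pos 2: 11111 XOR 11001 = 00110
  pos 4: 11000 XOR 11001 = 00001
Remainder (last 4 bits) = 0100. This is the CRC / FCS.

0100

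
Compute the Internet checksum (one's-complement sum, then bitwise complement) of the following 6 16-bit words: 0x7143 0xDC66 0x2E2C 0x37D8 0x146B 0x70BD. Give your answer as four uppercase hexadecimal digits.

One's-complement addition (fold any carry out of bit 15 back into bit 0):
  0x7143 + 0xDC66 = 0x14DA9 → wrap carry → 0x4DAA
  0x4DAA + 0x2E2C = 0x07BD6
  0x7BD6 + 0x37D8 = 0x0B3AE
  0xB3AE + 0x146B = 0x0C819
  0xC819 + 0x70BD = 0x138D6 → wrap carry → 0x38D7
One's-complement sum = 0x38D7.
Checksum = ~0x38D7 & 0xFFFF = 0xC728.

C728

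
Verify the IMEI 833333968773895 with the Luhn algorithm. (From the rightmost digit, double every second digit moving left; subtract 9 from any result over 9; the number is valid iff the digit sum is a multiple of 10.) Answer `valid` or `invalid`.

invalid

From the right, keep odd positions and double even positions (subtract 9 from any doubled value over 9):
  doubled (positions 2,4,...): 9 6 5 3 6 6 6 → sum 41
  kept (positions 1,3,...): 5 8 7 8 9 3 3 8 → sum 51
Total = 92.
92 mod 10 = 2, so the number is invalid.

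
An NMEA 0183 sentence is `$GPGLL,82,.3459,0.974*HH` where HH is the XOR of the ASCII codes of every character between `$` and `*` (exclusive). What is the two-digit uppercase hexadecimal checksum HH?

77

XOR the ASCII codes of the payload characters:
  'G' = 0x47 → acc = 0x47
  'P' = 0x50 → acc = 0x17
  'G' = 0x47 → acc = 0x50
  'L' = 0x4C → acc = 0x1C
  'L' = 0x4C → acc = 0x50
  ',' = 0x2C → acc = 0x7C
  '8' = 0x38 → acc = 0x44
  '2' = 0x32 → acc = 0x76
  ',' = 0x2C → acc = 0x5A
  '.' = 0x2E → acc = 0x74
  '3' = 0x33 → acc = 0x47
  '4' = 0x34 → acc = 0x73
  '5' = 0x35 → acc = 0x46
  '9' = 0x39 → acc = 0x7F
  ',' = 0x2C → acc = 0x53
  '0' = 0x30 → acc = 0x63
  '.' = 0x2E → acc = 0x4D
  '9' = 0x39 → acc = 0x74
  '7' = 0x37 → acc = 0x43
  '4' = 0x34 → acc = 0x77
Checksum = 0x77.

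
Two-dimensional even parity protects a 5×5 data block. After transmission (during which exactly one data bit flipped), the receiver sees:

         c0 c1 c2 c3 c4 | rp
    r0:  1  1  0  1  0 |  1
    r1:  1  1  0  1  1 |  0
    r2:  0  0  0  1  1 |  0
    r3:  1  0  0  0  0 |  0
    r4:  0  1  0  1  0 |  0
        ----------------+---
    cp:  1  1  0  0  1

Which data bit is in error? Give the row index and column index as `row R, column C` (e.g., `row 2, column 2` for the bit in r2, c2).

Recompute each row's even parity and compare to rp:
  r0: data parity 1, sent rp 1 → ok
  r1: data parity 0, sent rp 0 → ok
  r2: data parity 0, sent rp 0 → ok
  r3: data parity 1, sent rp 0 → mismatch
  r4: data parity 0, sent rp 0 → ok
Recompute each column's even parity and compare to cp:
  c0: data parity 1, sent cp 1 → ok
  c1: data parity 1, sent cp 1 → ok
  c2: data parity 0, sent cp 0 → ok
  c3: data parity 0, sent cp 0 → ok
  c4: data parity 0, sent cp 1 → mismatch
Exactly one row (r3) and one column (c4) fail → the flipped bit is at their intersection.

row 3, column 4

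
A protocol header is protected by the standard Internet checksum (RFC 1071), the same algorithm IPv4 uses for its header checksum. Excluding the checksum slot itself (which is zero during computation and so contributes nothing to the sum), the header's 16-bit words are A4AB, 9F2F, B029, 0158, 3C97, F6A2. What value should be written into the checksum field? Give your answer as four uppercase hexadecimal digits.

D768

One's-complement addition (fold any carry out of bit 15 back into bit 0):
  0xA4AB + 0x9F2F = 0x143DA → wrap carry → 0x43DB
  0x43DB + 0xB029 = 0x0F404
  0xF404 + 0x0158 = 0x0F55C
  0xF55C + 0x3C97 = 0x131F3 → wrap carry → 0x31F4
  0x31F4 + 0xF6A2 = 0x12896 → wrap carry → 0x2897
One's-complement sum = 0x2897.
Checksum = ~0x2897 & 0xFFFF = 0xD768.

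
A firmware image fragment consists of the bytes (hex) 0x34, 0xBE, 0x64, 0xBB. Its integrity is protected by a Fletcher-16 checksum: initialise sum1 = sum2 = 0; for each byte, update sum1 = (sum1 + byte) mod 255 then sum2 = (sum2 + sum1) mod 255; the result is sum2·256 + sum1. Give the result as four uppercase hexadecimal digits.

9113

Running sums (mod 255):
  after byte 0 (0x34): sum1=52, sum2=52
  after byte 1 (0xBE): sum1=242, sum2=39
  after byte 2 (0x64): sum1=87, sum2=126
  after byte 3 (0xBB): sum1=19, sum2=145
Checksum = sum2·256 + sum1 = 145·256 + 19 = 37139 = 0x9113.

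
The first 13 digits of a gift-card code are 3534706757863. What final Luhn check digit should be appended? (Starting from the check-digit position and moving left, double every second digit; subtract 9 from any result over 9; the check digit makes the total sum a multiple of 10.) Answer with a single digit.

Partial digits right→left: 3 6 8 7 5 7 6 0 7 4 3 5 3
Double every second digit counting from the check-digit position (so the 1st, 3rd, 5th, ... of the partial from the right).
  doubled (with −9 where >9): 6 7 1 3 5 6 6 → sum 34
  kept as-is: 6 7 7 0 4 5 → sum 29
Total = 34 + 29 = 63.
Check digit = (10 − (63 mod 10)) mod 10 = 7.

7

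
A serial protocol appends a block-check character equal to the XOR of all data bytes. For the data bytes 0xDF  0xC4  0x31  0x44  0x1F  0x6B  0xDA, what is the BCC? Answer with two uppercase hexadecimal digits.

C0

XOR the bytes together:
  start with 0xDF
  0xDF ⊕ 0xC4 = 0x1B
  0x1B ⊕ 0x31 = 0x2A
  0x2A ⊕ 0x44 = 0x6E
  0x6E ⊕ 0x1F = 0x71
  0x71 ⊕ 0x6B = 0x1A
  0x1A ⊕ 0xDA = 0xC0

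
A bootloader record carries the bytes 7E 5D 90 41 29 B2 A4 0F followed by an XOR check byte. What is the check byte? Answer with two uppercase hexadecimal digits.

C2

XOR the bytes together:
  start with 0x7E
  0x7E ⊕ 0x5D = 0x23
  0x23 ⊕ 0x90 = 0xB3
  0xB3 ⊕ 0x41 = 0xF2
  0xF2 ⊕ 0x29 = 0xDB
  0xDB ⊕ 0xB2 = 0x69
  0x69 ⊕ 0xA4 = 0xCD
  0xCD ⊕ 0x0F = 0xC2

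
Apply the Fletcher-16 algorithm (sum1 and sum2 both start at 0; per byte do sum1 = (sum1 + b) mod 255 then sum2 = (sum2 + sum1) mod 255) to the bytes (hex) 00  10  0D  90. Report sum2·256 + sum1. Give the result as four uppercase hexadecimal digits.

Running sums (mod 255):
  after byte 0 (00): sum1=0, sum2=0
  after byte 1 (10): sum1=16, sum2=16
  after byte 2 (0D): sum1=29, sum2=45
  after byte 3 (90): sum1=173, sum2=218
Checksum = sum2·256 + sum1 = 218·256 + 173 = 55981 = 0xDAAD.

DAAD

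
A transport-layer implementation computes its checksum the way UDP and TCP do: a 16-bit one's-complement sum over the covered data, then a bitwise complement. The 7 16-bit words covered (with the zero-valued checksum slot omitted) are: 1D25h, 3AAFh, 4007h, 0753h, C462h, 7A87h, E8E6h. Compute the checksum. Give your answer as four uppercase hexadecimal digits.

One's-complement addition (fold any carry out of bit 15 back into bit 0):
  0x1D25 + 0x3AAF = 0x057D4
  0x57D4 + 0x4007 = 0x097DB
  0x97DB + 0x0753 = 0x09F2E
  0x9F2E + 0xC462 = 0x16390 → wrap carry → 0x6391
  0x6391 + 0x7A87 = 0x0DE18
  0xDE18 + 0xE8E6 = 0x1C6FE → wrap carry → 0xC6FF
One's-complement sum = 0xC6FF.
Checksum = ~0xC6FF & 0xFFFF = 0x3900.

3900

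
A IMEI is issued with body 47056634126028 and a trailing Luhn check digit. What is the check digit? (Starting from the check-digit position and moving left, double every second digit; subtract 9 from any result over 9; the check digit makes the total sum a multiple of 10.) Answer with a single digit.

0

Partial digits right→left: 8 2 0 6 2 1 4 3 6 6 5 0 7 4
Double every second digit counting from the check-digit position (so the 1st, 3rd, 5th, ... of the partial from the right).
  doubled (with −9 where >9): 7 0 4 8 3 1 5 → sum 28
  kept as-is: 2 6 1 3 6 0 4 → sum 22
Total = 28 + 22 = 50.
Check digit = (10 − (50 mod 10)) mod 10 = 0.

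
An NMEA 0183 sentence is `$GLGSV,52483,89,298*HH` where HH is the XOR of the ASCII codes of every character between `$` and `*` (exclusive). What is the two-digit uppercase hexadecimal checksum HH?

6F

XOR the ASCII codes of the payload characters:
  'G' = 0x47 → acc = 0x47
  'L' = 0x4C → acc = 0x0B
  'G' = 0x47 → acc = 0x4C
  'S' = 0x53 → acc = 0x1F
  'V' = 0x56 → acc = 0x49
  ',' = 0x2C → acc = 0x65
  '5' = 0x35 → acc = 0x50
  '2' = 0x32 → acc = 0x62
  '4' = 0x34 → acc = 0x56
  '8' = 0x38 → acc = 0x6E
  '3' = 0x33 → acc = 0x5D
  ',' = 0x2C → acc = 0x71
  '8' = 0x38 → acc = 0x49
  '9' = 0x39 → acc = 0x70
  ',' = 0x2C → acc = 0x5C
  '2' = 0x32 → acc = 0x6E
  '9' = 0x39 → acc = 0x57
  '8' = 0x38 → acc = 0x6F
Checksum = 0x6F.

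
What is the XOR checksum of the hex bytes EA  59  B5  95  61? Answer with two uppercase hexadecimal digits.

F2

XOR the bytes together:
  start with 0xEA
  0xEA ⊕ 0x59 = 0xB3
  0xB3 ⊕ 0xB5 = 0x06
  0x06 ⊕ 0x95 = 0x93
  0x93 ⊕ 0x61 = 0xF2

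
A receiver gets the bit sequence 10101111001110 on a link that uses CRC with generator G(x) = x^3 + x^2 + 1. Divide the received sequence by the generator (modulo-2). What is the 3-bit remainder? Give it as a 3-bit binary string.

Modulo-2 division of 10101111001110 by 1101:
  pos 0: 1010 XOR 1101 = 0111
  pos 1: 1111 XOR 1101 = 0010
  pos 3: 1011 XOR 1101 = 0110
  pos 4: 1101 XOR 1101 = 0000
  pos 10: 1110 XOR 1101 = 0011
Remainder = 011 (nonzero — an error is detected).

011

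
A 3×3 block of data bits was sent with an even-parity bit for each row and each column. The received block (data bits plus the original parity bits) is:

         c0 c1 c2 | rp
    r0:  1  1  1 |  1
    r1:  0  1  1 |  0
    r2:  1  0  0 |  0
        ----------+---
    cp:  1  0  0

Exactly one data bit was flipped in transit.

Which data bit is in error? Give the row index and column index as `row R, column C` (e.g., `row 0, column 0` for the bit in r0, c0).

Recompute each row's even parity and compare to rp:
  r0: data parity 1, sent rp 1 → ok
  r1: data parity 0, sent rp 0 → ok
  r2: data parity 1, sent rp 0 → mismatch
Recompute each column's even parity and compare to cp:
  c0: data parity 0, sent cp 1 → mismatch
  c1: data parity 0, sent cp 0 → ok
  c2: data parity 0, sent cp 0 → ok
Exactly one row (r2) and one column (c0) fail → the flipped bit is at their intersection.

row 2, column 0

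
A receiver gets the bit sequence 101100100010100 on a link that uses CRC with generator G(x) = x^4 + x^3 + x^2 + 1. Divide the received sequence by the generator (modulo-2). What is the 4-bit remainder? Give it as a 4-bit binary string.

0000

Modulo-2 division of 101100100010100 by 11101:
  pos 0: 10110 XOR 11101 = 01011
  pos 1: 10110 XOR 11101 = 01011
  pos 2: 10111 XOR 11101 = 01010
  pos 3: 10100 XOR 11101 = 01001
  pos 4: 10010 XOR 11101 = 01111
  pos 5: 11110 XOR 11101 = 00011
  pos 8: 11101 XOR 11101 = 00000
Remainder = 0000 (zero — the frame passes the CRC check).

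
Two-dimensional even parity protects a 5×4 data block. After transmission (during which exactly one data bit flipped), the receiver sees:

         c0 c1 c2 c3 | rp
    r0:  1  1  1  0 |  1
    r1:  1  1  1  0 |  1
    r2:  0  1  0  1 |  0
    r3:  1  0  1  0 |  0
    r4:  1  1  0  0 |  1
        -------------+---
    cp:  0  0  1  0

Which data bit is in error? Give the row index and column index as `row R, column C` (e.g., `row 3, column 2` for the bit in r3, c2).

Recompute each row's even parity and compare to rp:
  r0: data parity 1, sent rp 1 → ok
  r1: data parity 1, sent rp 1 → ok
  r2: data parity 0, sent rp 0 → ok
  r3: data parity 0, sent rp 0 → ok
  r4: data parity 0, sent rp 1 → mismatch
Recompute each column's even parity and compare to cp:
  c0: data parity 0, sent cp 0 → ok
  c1: data parity 0, sent cp 0 → ok
  c2: data parity 1, sent cp 1 → ok
  c3: data parity 1, sent cp 0 → mismatch
Exactly one row (r4) and one column (c3) fail → the flipped bit is at their intersection.

row 4, column 3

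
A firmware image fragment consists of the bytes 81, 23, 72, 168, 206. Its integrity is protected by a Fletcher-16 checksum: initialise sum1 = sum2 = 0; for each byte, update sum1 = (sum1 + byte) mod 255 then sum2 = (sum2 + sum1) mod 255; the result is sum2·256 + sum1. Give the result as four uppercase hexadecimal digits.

Running sums (mod 255):
  after byte 0 (81): sum1=81, sum2=81
  after byte 1 (23): sum1=104, sum2=185
  after byte 2 (72): sum1=176, sum2=106
  after byte 3 (168): sum1=89, sum2=195
  after byte 4 (206): sum1=40, sum2=235
Checksum = sum2·256 + sum1 = 235·256 + 40 = 60200 = 0xEB28.

EB28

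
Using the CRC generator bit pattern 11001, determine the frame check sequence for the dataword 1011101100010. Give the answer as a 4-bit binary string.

Append 4 zeros: 10111011000100000. Divide by 11001 (XOR where the leading bit is 1):
  pos 0: 10111 XOR 11001 = 01110
  pos 1: 11100 XOR 11001 = 00101
  pos 3: 10111 XOR 11001 = 01110
  pos 4: 11100 XOR 11001 = 00101
  pos 6: 10100 XOR 11001 = 01101
  pos 7: 11011 XOR 11001 = 00010
  pos 10: 10000 XOR 11001 = 01001
  pos 11: 10010 XOR 11001 = 01011
  pos 12: 10110 XOR 11001 = 01111
Remainder (last 4 bits) = 1111. This is the CRC / FCS.

1111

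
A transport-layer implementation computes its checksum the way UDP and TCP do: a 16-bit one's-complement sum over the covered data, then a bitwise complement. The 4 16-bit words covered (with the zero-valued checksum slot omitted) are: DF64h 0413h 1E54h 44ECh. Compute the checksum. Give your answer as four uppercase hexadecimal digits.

One's-complement addition (fold any carry out of bit 15 back into bit 0):
  0xDF64 + 0x0413 = 0x0E377
  0xE377 + 0x1E54 = 0x101CB → wrap carry → 0x01CC
  0x01CC + 0x44EC = 0x046B8
One's-complement sum = 0x46B8.
Checksum = ~0x46B8 & 0xFFFF = 0xB947.

B947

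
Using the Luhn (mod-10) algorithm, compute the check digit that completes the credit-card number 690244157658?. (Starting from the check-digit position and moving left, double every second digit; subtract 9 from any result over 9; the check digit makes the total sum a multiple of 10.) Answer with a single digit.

5

Partial digits right→left: 8 5 6 7 5 1 4 4 2 0 9 6
Double every second digit counting from the check-digit position (so the 1st, 3rd, 5th, ... of the partial from the right).
  doubled (with −9 where >9): 7 3 1 8 4 9 → sum 32
  kept as-is: 5 7 1 4 0 6 → sum 23
Total = 32 + 23 = 55.
Check digit = (10 − (55 mod 10)) mod 10 = 5.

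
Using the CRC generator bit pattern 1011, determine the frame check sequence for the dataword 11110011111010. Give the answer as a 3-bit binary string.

101

Append 3 zeros: 11110011111010000. Divide by 1011 (XOR where the leading bit is 1):
  pos 0: 1111 XOR 1011 = 0100
  pos 1: 1000 XOR 1011 = 0011
  pos 3: 1101 XOR 1011 = 0110
  pos 4: 1101 XOR 1011 = 0110
  pos 5: 1101 XOR 1011 = 0110
  pos 6: 1101 XOR 1011 = 0110
  pos 7: 1101 XOR 1011 = 0110
  pos 8: 1100 XOR 1011 = 0111
  pos 9: 1111 XOR 1011 = 0100
  pos 10: 1000 XOR 1011 = 0011
  pos 12: 1100 XOR 1011 = 0111
  pos 13: 1110 XOR 1011 = 0101
Remainder (last 3 bits) = 101. This is the CRC / FCS.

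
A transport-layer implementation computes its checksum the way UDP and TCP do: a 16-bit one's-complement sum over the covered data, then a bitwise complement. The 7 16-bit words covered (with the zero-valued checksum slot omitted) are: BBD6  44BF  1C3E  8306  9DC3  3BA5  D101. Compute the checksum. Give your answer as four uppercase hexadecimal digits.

One's-complement addition (fold any carry out of bit 15 back into bit 0):
  0xBBD6 + 0x44BF = 0x10095 → wrap carry → 0x0096
  0x0096 + 0x1C3E = 0x01CD4
  0x1CD4 + 0x8306 = 0x09FDA
  0x9FDA + 0x9DC3 = 0x13D9D → wrap carry → 0x3D9E
  0x3D9E + 0x3BA5 = 0x07943
  0x7943 + 0xD101 = 0x14A44 → wrap carry → 0x4A45
One's-complement sum = 0x4A45.
Checksum = ~0x4A45 & 0xFFFF = 0xB5BA.

B5BA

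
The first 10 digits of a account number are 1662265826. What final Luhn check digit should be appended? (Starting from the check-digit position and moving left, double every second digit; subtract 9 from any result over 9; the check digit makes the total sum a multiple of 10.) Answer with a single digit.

Partial digits right→left: 6 2 8 5 6 2 2 6 6 1
Double every second digit counting from the check-digit position (so the 1st, 3rd, 5th, ... of the partial from the right).
  doubled (with −9 where >9): 3 7 3 4 3 → sum 20
  kept as-is: 2 5 2 6 1 → sum 16
Total = 20 + 16 = 36.
Check digit = (10 − (36 mod 10)) mod 10 = 4.

4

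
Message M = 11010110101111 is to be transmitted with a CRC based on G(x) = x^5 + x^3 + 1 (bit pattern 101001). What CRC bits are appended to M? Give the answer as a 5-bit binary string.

Append 5 zeros: 1101011010111100000. Divide by 101001 (XOR where the leading bit is 1):
  pos 0: 110101 XOR 101001 = 011100
  pos 1: 111001 XOR 101001 = 010000
  pos 2: 100000 XOR 101001 = 001001
  pos 4: 100110 XOR 101001 = 001111
  pos 6: 111111 XOR 101001 = 010110
  pos 7: 101101 XOR 101001 = 000100
  pos 10: 100100 XOR 101001 = 001101
  pos 12: 110100 XOR 101001 = 011101
  pos 13: 111010 XOR 101001 = 010011
Remainder (last 5 bits) = 10011. This is the CRC / FCS.

10011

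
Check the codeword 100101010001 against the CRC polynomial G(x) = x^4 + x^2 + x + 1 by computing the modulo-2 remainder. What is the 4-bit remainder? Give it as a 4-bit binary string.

1000

Modulo-2 division of 100101010001 by 10111:
  pos 0: 10010 XOR 10111 = 00101
  pos 2: 10110 XOR 10111 = 00001
  pos 6: 11000 XOR 10111 = 01111
  pos 7: 11111 XOR 10111 = 01000
Remainder = 1000 (nonzero — an error is detected).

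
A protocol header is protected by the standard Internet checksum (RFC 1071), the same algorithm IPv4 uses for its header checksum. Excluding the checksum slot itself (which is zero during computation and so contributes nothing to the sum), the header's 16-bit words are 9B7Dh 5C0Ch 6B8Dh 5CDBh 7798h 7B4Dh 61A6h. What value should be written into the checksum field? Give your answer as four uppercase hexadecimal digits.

One's-complement addition (fold any carry out of bit 15 back into bit 0):
  0x9B7D + 0x5C0C = 0x0F789
  0xF789 + 0x6B8D = 0x16316 → wrap carry → 0x6317
  0x6317 + 0x5CDB = 0x0BFF2
  0xBFF2 + 0x7798 = 0x1378A → wrap carry → 0x378B
  0x378B + 0x7B4D = 0x0B2D8
  0xB2D8 + 0x61A6 = 0x1147E → wrap carry → 0x147F
One's-complement sum = 0x147F.
Checksum = ~0x147F & 0xFFFF = 0xEB80.

EB80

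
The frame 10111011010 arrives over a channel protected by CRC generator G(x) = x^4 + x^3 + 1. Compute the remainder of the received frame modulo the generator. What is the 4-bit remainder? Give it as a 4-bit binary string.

1111

Modulo-2 division of 10111011010 by 11001:
  pos 0: 10111 XOR 11001 = 01110
  pos 1: 11100 XOR 11001 = 00101
  pos 3: 10111 XOR 11001 = 01110
  pos 4: 11100 XOR 11001 = 00101
  pos 6: 10110 XOR 11001 = 01111
Remainder = 1111 (nonzero — an error is detected).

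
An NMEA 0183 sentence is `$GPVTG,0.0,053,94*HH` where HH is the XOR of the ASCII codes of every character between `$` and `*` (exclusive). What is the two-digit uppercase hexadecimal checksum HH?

6B

XOR the ASCII codes of the payload characters:
  'G' = 0x47 → acc = 0x47
  'P' = 0x50 → acc = 0x17
  'V' = 0x56 → acc = 0x41
  'T' = 0x54 → acc = 0x15
  'G' = 0x47 → acc = 0x52
  ',' = 0x2C → acc = 0x7E
  '0' = 0x30 → acc = 0x4E
  '.' = 0x2E → acc = 0x60
  '0' = 0x30 → acc = 0x50
  ',' = 0x2C → acc = 0x7C
  '0' = 0x30 → acc = 0x4C
  '5' = 0x35 → acc = 0x79
  '3' = 0x33 → acc = 0x4A
  ',' = 0x2C → acc = 0x66
  '9' = 0x39 → acc = 0x5F
  '4' = 0x34 → acc = 0x6B
Checksum = 0x6B.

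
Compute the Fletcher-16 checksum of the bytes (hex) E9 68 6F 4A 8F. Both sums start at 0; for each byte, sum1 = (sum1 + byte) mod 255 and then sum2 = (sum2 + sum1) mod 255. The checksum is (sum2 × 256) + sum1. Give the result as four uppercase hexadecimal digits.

Running sums (mod 255):
  after byte 0 (E9): sum1=233, sum2=233
  after byte 1 (68): sum1=82, sum2=60
  after byte 2 (6F): sum1=193, sum2=253
  after byte 3 (4A): sum1=12, sum2=10
  after byte 4 (8F): sum1=155, sum2=165
Checksum = sum2·256 + sum1 = 165·256 + 155 = 42395 = 0xA59B.

A59B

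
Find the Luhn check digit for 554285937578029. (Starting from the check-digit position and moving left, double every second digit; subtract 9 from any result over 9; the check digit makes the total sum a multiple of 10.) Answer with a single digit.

Partial digits right→left: 9 2 0 8 7 5 7 3 9 5 8 2 4 5 5
Double every second digit counting from the check-digit position (so the 1st, 3rd, 5th, ... of the partial from the right).
  doubled (with −9 where >9): 9 0 5 5 9 7 8 1 → sum 44
  kept as-is: 2 8 5 3 5 2 5 → sum 30
Total = 44 + 30 = 74.
Check digit = (10 − (74 mod 10)) mod 10 = 6.

6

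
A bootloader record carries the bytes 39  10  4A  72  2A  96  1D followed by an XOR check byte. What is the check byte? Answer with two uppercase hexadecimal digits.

XOR the bytes together:
  start with 0x39
  0x39 ⊕ 0x10 = 0x29
  0x29 ⊕ 0x4A = 0x63
  0x63 ⊕ 0x72 = 0x11
  0x11 ⊕ 0x2A = 0x3B
  0x3B ⊕ 0x96 = 0xAD
  0xAD ⊕ 0x1D = 0xB0

B0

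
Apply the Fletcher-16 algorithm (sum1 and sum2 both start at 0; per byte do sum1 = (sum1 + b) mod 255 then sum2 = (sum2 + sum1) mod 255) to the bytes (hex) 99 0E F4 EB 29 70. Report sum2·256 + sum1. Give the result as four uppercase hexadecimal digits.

3A22

Running sums (mod 255):
  after byte 0 (99): sum1=153, sum2=153
  after byte 1 (0E): sum1=167, sum2=65
  after byte 2 (F4): sum1=156, sum2=221
  after byte 3 (EB): sum1=136, sum2=102
  after byte 4 (29): sum1=177, sum2=24
  after byte 5 (70): sum1=34, sum2=58
Checksum = sum2·256 + sum1 = 58·256 + 34 = 14882 = 0x3A22.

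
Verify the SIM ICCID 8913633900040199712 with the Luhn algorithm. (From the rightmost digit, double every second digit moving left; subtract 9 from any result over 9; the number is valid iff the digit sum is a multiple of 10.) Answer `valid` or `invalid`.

From the right, keep odd positions and double even positions (subtract 9 from any doubled value over 9):
  doubled (positions 2,4,...): 2 9 2 8 0 9 6 6 9 → sum 51
  kept (positions 1,3,...): 2 7 9 0 0 0 3 6 1 8 → sum 36
Total = 87.
87 mod 10 = 7, so the number is invalid.

invalid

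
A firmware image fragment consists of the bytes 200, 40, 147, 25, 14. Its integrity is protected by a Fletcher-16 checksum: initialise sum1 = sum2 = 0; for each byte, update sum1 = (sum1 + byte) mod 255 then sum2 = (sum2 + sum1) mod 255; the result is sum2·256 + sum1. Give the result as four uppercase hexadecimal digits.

87AB

Running sums (mod 255):
  after byte 0 (200): sum1=200, sum2=200
  after byte 1 (40): sum1=240, sum2=185
  after byte 2 (147): sum1=132, sum2=62
  after byte 3 (25): sum1=157, sum2=219
  after byte 4 (14): sum1=171, sum2=135
Checksum = sum2·256 + sum1 = 135·256 + 171 = 34731 = 0x87AB.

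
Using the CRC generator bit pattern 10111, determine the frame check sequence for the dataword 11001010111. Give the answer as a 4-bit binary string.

0010

Append 4 zeros: 110010101110000. Divide by 10111 (XOR where the leading bit is 1):
  pos 0: 11001 XOR 10111 = 01110
  pos 1: 11100 XOR 10111 = 01011
  pos 2: 10111 XOR 10111 = 00000
  pos 8: 11100 XOR 10111 = 01011
  pos 9: 10110 XOR 10111 = 00001
Remainder (last 4 bits) = 0010. This is the CRC / FCS.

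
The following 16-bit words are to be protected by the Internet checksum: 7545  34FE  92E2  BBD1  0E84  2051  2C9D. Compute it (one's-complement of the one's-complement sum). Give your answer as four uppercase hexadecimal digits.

AB95

One's-complement addition (fold any carry out of bit 15 back into bit 0):
  0x7545 + 0x34FE = 0x0AA43
  0xAA43 + 0x92E2 = 0x13D25 → wrap carry → 0x3D26
  0x3D26 + 0xBBD1 = 0x0F8F7
  0xF8F7 + 0x0E84 = 0x1077B → wrap carry → 0x077C
  0x077C + 0x2051 = 0x027CD
  0x27CD + 0x2C9D = 0x0546A
One's-complement sum = 0x546A.
Checksum = ~0x546A & 0xFFFF = 0xAB95.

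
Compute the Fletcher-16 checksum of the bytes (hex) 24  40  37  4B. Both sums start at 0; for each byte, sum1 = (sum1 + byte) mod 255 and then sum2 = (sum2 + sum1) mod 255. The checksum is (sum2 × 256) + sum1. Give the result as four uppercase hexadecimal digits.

0BE6

Running sums (mod 255):
  after byte 0 (24): sum1=36, sum2=36
  after byte 1 (40): sum1=100, sum2=136
  after byte 2 (37): sum1=155, sum2=36
  after byte 3 (4B): sum1=230, sum2=11
Checksum = sum2·256 + sum1 = 11·256 + 230 = 3046 = 0x0BE6.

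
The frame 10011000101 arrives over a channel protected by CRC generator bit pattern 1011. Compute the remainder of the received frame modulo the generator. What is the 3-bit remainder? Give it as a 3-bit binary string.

Modulo-2 division of 10011000101 by 1011:
  pos 0: 1001 XOR 1011 = 0010
  pos 2: 1010 XOR 1011 = 0001
  pos 5: 1001 XOR 1011 = 0010
  pos 7: 1001 XOR 1011 = 0010
Remainder = 010 (nonzero — an error is detected).

010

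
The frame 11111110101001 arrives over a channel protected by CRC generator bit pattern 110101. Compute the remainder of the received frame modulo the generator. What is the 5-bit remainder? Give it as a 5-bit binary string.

Modulo-2 division of 11111110101001 by 110101:
  pos 0: 111111 XOR 110101 = 001010
  pos 2: 101010 XOR 110101 = 011111
  pos 3: 111111 XOR 110101 = 001010
  pos 5: 101001 XOR 110101 = 011100
  pos 6: 111000 XOR 110101 = 001101
  pos 8: 110101 XOR 110101 = 000000
Remainder = 00000 (zero — the frame passes the CRC check).

00000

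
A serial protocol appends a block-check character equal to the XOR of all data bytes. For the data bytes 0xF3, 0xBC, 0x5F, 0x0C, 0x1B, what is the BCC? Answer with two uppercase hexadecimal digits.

XOR the bytes together:
  start with 0xF3
  0xF3 ⊕ 0xBC = 0x4F
  0x4F ⊕ 0x5F = 0x10
  0x10 ⊕ 0x0C = 0x1C
  0x1C ⊕ 0x1B = 0x07

07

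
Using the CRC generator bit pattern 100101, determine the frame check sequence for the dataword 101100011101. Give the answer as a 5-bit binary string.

11100

Append 5 zeros: 10110001110100000. Divide by 100101 (XOR where the leading bit is 1):
  pos 0: 101100 XOR 100101 = 001001
  pos 2: 100101 XOR 100101 = 000000
  pos 8: 110100 XOR 100101 = 010001
  pos 9: 100010 XOR 100101 = 000111
Remainder (last 5 bits) = 11100. This is the CRC / FCS.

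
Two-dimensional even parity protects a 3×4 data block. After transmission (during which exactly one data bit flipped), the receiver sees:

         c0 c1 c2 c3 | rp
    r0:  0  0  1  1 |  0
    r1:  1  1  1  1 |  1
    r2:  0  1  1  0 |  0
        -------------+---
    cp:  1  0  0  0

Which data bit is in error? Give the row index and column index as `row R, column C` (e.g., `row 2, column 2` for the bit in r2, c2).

Recompute each row's even parity and compare to rp:
  r0: data parity 0, sent rp 0 → ok
  r1: data parity 0, sent rp 1 → mismatch
  r2: data parity 0, sent rp 0 → ok
Recompute each column's even parity and compare to cp:
  c0: data parity 1, sent cp 1 → ok
  c1: data parity 0, sent cp 0 → ok
  c2: data parity 1, sent cp 0 → mismatch
  c3: data parity 0, sent cp 0 → ok
Exactly one row (r1) and one column (c2) fail → the flipped bit is at their intersection.

row 1, column 2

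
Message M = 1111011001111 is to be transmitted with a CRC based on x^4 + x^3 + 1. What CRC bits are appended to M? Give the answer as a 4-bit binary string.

0100

Append 4 zeros: 11110110011110000. Divide by 11001 (XOR where the leading bit is 1):
  pos 0: 11110 XOR 11001 = 00111
  pos 2: 11111 XOR 11001 = 00110
  pos 4: 11000 XOR 11001 = 00001
  pos 8: 11111 XOR 11001 = 00110
  pos 10: 11000 XOR 11001 = 00001
Remainder (last 4 bits) = 0100. This is the CRC / FCS.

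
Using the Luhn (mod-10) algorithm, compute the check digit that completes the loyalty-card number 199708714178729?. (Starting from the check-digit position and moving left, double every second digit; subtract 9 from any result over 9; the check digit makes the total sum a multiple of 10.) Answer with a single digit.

1

Partial digits right→left: 9 2 7 8 7 1 4 1 7 8 0 7 9 9 1
Double every second digit counting from the check-digit position (so the 1st, 3rd, 5th, ... of the partial from the right).
  doubled (with −9 where >9): 9 5 5 8 5 0 9 2 → sum 43
  kept as-is: 2 8 1 1 8 7 9 → sum 36
Total = 43 + 36 = 79.
Check digit = (10 − (79 mod 10)) mod 10 = 1.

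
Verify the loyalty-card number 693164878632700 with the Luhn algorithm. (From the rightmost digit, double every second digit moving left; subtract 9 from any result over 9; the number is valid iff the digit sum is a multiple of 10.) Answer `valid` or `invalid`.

From the right, keep odd positions and double even positions (subtract 9 from any doubled value over 9):
  doubled (positions 2,4,...): 0 4 3 5 8 2 9 → sum 31
  kept (positions 1,3,...): 0 7 3 8 8 6 3 6 → sum 41
Total = 72.
72 mod 10 = 2, so the number is invalid.

invalid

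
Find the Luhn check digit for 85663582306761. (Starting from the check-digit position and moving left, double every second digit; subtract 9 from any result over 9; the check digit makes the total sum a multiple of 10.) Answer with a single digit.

Partial digits right→left: 1 6 7 6 0 3 2 8 5 3 6 6 5 8
Double every second digit counting from the check-digit position (so the 1st, 3rd, 5th, ... of the partial from the right).
  doubled (with −9 where >9): 2 5 0 4 1 3 1 → sum 16
  kept as-is: 6 6 3 8 3 6 8 → sum 40
Total = 16 + 40 = 56.
Check digit = (10 − (56 mod 10)) mod 10 = 4.

4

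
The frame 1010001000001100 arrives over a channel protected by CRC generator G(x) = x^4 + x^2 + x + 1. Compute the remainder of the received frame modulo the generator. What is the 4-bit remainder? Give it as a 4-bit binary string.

Modulo-2 division of 1010001000001100 by 10111:
  pos 0: 10100 XOR 10111 = 00011
  pos 3: 11010 XOR 10111 = 01101
  pos 4: 11010 XOR 10111 = 01101
  pos 5: 11010 XOR 10111 = 01101
  pos 6: 11010 XOR 10111 = 01101
  pos 7: 11010 XOR 10111 = 01101
  pos 8: 11011 XOR 10111 = 01100
  pos 9: 11001 XOR 10111 = 01110
  pos 10: 11100 XOR 10111 = 01011
  pos 11: 10110 XOR 10111 = 00001
Remainder = 0001 (nonzero — an error is detected).

0001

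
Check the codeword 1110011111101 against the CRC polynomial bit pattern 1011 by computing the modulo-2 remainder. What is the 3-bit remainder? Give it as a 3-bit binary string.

Modulo-2 division of 1110011111101 by 1011:
  pos 0: 1110 XOR 1011 = 0101
  pos 1: 1010 XOR 1011 = 0001
  pos 4: 1111 XOR 1011 = 0100
  pos 5: 1001 XOR 1011 = 0010
  pos 7: 1011 XOR 1011 = 0000
Remainder = 001 (nonzero — an error is detected).

001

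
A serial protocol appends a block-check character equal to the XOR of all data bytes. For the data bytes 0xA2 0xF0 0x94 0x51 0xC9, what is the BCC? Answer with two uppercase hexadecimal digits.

5E

XOR the bytes together:
  start with 0xA2
  0xA2 ⊕ 0xF0 = 0x52
  0x52 ⊕ 0x94 = 0xC6
  0xC6 ⊕ 0x51 = 0x97
  0x97 ⊕ 0xC9 = 0x5E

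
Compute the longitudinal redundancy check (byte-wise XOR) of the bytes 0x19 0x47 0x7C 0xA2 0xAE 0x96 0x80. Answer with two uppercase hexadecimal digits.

38

XOR the bytes together:
  start with 0x19
  0x19 ⊕ 0x47 = 0x5E
  0x5E ⊕ 0x7C = 0x22
  0x22 ⊕ 0xA2 = 0x80
  0x80 ⊕ 0xAE = 0x2E
  0x2E ⊕ 0x96 = 0xB8
  0xB8 ⊕ 0x80 = 0x38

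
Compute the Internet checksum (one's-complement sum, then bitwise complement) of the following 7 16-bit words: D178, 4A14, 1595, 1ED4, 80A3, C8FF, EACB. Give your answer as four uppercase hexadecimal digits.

7B9A

One's-complement addition (fold any carry out of bit 15 back into bit 0):
  0xD178 + 0x4A14 = 0x11B8C → wrap carry → 0x1B8D
  0x1B8D + 0x1595 = 0x03122
  0x3122 + 0x1ED4 = 0x04FF6
  0x4FF6 + 0x80A3 = 0x0D099
  0xD099 + 0xC8FF = 0x19998 → wrap carry → 0x9999
  0x9999 + 0xEACB = 0x18464 → wrap carry → 0x8465
One's-complement sum = 0x8465.
Checksum = ~0x8465 & 0xFFFF = 0x7B9A.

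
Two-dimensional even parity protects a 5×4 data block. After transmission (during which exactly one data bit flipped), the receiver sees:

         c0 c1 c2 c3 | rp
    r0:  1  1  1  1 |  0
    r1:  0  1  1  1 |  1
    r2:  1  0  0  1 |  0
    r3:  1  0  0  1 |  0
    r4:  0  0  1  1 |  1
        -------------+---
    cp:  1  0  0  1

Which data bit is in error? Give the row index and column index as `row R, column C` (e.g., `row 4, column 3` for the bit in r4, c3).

row 4, column 2

Recompute each row's even parity and compare to rp:
  r0: data parity 0, sent rp 0 → ok
  r1: data parity 1, sent rp 1 → ok
  r2: data parity 0, sent rp 0 → ok
  r3: data parity 0, sent rp 0 → ok
  r4: data parity 0, sent rp 1 → mismatch
Recompute each column's even parity and compare to cp:
  c0: data parity 1, sent cp 1 → ok
  c1: data parity 0, sent cp 0 → ok
  c2: data parity 1, sent cp 0 → mismatch
  c3: data parity 1, sent cp 1 → ok
Exactly one row (r4) and one column (c2) fail → the flipped bit is at their intersection.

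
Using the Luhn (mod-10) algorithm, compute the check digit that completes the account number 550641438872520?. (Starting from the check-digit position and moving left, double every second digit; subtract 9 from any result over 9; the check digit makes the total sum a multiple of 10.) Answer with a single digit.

3

Partial digits right→left: 0 2 5 2 7 8 8 3 4 1 4 6 0 5 5
Double every second digit counting from the check-digit position (so the 1st, 3rd, 5th, ... of the partial from the right).
  doubled (with −9 where >9): 0 1 5 7 8 8 0 1 → sum 30
  kept as-is: 2 2 8 3 1 6 5 → sum 27
Total = 30 + 27 = 57.
Check digit = (10 − (57 mod 10)) mod 10 = 3.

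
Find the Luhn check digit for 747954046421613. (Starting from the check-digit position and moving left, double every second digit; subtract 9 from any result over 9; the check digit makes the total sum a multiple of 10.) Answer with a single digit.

Partial digits right→left: 3 1 6 1 2 4 6 4 0 4 5 9 7 4 7
Double every second digit counting from the check-digit position (so the 1st, 3rd, 5th, ... of the partial from the right).
  doubled (with −9 where >9): 6 3 4 3 0 1 5 5 → sum 27
  kept as-is: 1 1 4 4 4 9 4 → sum 27
Total = 27 + 27 = 54.
Check digit = (10 − (54 mod 10)) mod 10 = 6.

6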